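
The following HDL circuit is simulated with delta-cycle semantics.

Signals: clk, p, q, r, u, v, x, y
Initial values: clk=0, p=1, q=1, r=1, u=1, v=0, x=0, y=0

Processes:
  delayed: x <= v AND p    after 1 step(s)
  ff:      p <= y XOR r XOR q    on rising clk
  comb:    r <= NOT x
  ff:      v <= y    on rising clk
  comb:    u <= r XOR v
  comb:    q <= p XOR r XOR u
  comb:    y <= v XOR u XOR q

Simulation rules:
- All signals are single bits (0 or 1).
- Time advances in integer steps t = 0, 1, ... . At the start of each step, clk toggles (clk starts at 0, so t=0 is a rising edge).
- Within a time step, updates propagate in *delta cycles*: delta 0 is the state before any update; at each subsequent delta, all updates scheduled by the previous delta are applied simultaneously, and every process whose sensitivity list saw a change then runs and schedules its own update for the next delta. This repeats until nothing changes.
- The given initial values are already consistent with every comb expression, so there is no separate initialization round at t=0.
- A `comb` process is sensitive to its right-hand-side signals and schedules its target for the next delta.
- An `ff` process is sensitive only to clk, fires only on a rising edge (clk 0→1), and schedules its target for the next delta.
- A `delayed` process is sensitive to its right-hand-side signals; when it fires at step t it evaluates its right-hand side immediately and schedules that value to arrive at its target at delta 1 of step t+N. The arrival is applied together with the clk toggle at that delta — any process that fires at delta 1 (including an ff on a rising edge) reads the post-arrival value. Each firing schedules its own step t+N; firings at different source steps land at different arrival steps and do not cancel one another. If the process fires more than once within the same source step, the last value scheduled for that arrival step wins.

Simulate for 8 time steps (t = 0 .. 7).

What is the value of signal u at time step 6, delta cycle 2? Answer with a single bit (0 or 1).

t0.Δ0 p=1 u=1 x=0 y=0 q=1 v=0 r=1 clk=0
t0.Δ1 p=1 u=1 x=0 y=0 q=1 v=0 r=1 clk=1
t0.Δ2 p=0 u=1 x=0 y=0 q=1 v=0 r=1 clk=1
t0.Δ3 p=0 u=1 x=0 y=0 q=0 v=0 r=1 clk=1
t0.Δ4 p=0 u=1 x=0 y=1 q=0 v=0 r=1 clk=1
t1.Δ0 p=0 u=1 x=0 y=1 q=0 v=0 r=1 clk=1
t1.Δ1 p=0 u=1 x=0 y=1 q=0 v=0 r=1 clk=0
t2.Δ0 p=0 u=1 x=0 y=1 q=0 v=0 r=1 clk=0
t2.Δ1 p=0 u=1 x=0 y=1 q=0 v=0 r=1 clk=1
t2.Δ2 p=0 u=1 x=0 y=1 q=0 v=1 r=1 clk=1
t2.Δ3 p=0 u=0 x=0 y=0 q=0 v=1 r=1 clk=1
t2.Δ4 p=0 u=0 x=0 y=1 q=1 v=1 r=1 clk=1
t2.Δ5 p=0 u=0 x=0 y=0 q=1 v=1 r=1 clk=1
t3.Δ0 p=0 u=0 x=0 y=0 q=1 v=1 r=1 clk=1
t3.Δ1 p=0 u=0 x=0 y=0 q=1 v=1 r=1 clk=0
t4.Δ0 p=0 u=0 x=0 y=0 q=1 v=1 r=1 clk=0
t4.Δ1 p=0 u=0 x=0 y=0 q=1 v=1 r=1 clk=1
t4.Δ2 p=0 u=0 x=0 y=0 q=1 v=0 r=1 clk=1
t4.Δ3 p=0 u=1 x=0 y=1 q=1 v=0 r=1 clk=1
t4.Δ4 p=0 u=1 x=0 y=0 q=0 v=0 r=1 clk=1
t4.Δ5 p=0 u=1 x=0 y=1 q=0 v=0 r=1 clk=1
t5.Δ0 p=0 u=1 x=0 y=1 q=0 v=0 r=1 clk=1
t5.Δ1 p=0 u=1 x=0 y=1 q=0 v=0 r=1 clk=0
t6.Δ0 p=0 u=1 x=0 y=1 q=0 v=0 r=1 clk=0
t6.Δ1 p=0 u=1 x=0 y=1 q=0 v=0 r=1 clk=1
t6.Δ2 p=0 u=1 x=0 y=1 q=0 v=1 r=1 clk=1
t6.Δ3 p=0 u=0 x=0 y=0 q=0 v=1 r=1 clk=1
t6.Δ4 p=0 u=0 x=0 y=1 q=1 v=1 r=1 clk=1
t6.Δ5 p=0 u=0 x=0 y=0 q=1 v=1 r=1 clk=1
t7.Δ0 p=0 u=0 x=0 y=0 q=1 v=1 r=1 clk=1
t7.Δ1 p=0 u=0 x=0 y=0 q=1 v=1 r=1 clk=0

1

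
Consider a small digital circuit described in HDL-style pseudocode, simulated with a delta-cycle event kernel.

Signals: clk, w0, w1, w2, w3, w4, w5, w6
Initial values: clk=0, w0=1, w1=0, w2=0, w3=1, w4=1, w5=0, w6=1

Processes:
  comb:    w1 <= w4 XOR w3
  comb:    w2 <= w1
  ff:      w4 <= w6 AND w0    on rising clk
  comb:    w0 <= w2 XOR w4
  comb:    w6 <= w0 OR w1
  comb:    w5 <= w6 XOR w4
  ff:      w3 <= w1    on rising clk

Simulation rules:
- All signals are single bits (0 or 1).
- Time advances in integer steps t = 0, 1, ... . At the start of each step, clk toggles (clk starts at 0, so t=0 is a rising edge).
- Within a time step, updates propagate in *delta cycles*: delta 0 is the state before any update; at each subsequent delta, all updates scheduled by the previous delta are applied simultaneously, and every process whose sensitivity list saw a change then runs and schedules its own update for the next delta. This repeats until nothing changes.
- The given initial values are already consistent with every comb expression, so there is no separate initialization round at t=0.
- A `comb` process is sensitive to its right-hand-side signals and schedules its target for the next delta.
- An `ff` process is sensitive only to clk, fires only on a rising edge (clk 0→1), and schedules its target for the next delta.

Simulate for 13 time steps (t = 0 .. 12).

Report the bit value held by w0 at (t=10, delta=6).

1

[bits: w5,clk,w0,w6,w1,w2,w3,w4]
t=0: Δ0=00110011 Δ1=01110011 Δ2=01110001 Δ3=01111001 Δ4=01111101 Δ5=01011101 | 5Δ
t=1: Δ0=01011101 Δ1=00011101 | 1Δ
t=2: Δ0=00011101 Δ1=01011101 Δ2=01011110 Δ3=11111110 | 3Δ
t=3: Δ0=11111110 Δ1=10111110 | 1Δ
t=4: Δ0=10111110 Δ1=11111110 Δ2=11111111 Δ3=01010111 Δ4=01000011 Δ5=11100011 Δ6=11110011 Δ7=01110011 | 7Δ
t=5: Δ0=01110011 Δ1=00110011 | 1Δ
t=6: Δ0=00110011 Δ1=01110011 Δ2=01110001 Δ3=01111001 Δ4=01111101 Δ5=01011101 | 5Δ
t=7: Δ0=01011101 Δ1=00011101 | 1Δ
t=8: Δ0=00011101 Δ1=01011101 Δ2=01011110 Δ3=11111110 | 3Δ
t=9: Δ0=11111110 Δ1=10111110 | 1Δ
t=10: Δ0=10111110 Δ1=11111110 Δ2=11111111 Δ3=01010111 Δ4=01000011 Δ5=11100011 Δ6=11110011 Δ7=01110011 | 7Δ
t=11: Δ0=01110011 Δ1=00110011 | 1Δ
t=12: Δ0=00110011 Δ1=01110011 Δ2=01110001 Δ3=01111001 Δ4=01111101 Δ5=01011101 | 5Δ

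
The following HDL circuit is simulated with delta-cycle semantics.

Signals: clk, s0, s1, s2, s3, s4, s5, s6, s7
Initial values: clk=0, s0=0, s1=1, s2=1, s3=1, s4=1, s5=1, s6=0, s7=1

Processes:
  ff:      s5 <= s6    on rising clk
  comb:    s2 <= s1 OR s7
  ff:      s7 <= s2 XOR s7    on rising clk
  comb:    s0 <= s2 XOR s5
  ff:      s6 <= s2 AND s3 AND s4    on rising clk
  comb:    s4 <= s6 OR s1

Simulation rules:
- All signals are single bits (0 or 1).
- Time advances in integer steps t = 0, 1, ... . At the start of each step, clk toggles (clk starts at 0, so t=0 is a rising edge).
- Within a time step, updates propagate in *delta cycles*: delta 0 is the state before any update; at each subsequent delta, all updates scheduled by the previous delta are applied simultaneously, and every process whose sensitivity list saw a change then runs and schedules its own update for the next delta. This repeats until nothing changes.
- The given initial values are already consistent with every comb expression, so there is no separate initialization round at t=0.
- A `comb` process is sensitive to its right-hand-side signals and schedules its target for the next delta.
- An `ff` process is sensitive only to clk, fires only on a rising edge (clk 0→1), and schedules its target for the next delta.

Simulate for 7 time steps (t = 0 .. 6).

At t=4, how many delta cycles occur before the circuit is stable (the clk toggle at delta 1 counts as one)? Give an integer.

[bits: s7,s5,s6,s0,clk,s1,s4,s3,s2]
t=0: Δ0=110001111 Δ1=110011111 Δ2=001011111 Δ3=001111111 | 3Δ
t=1: Δ0=001111111 Δ1=001101111 | 1Δ
t=2: Δ0=001101111 Δ1=001111111 Δ2=111111111 Δ3=111011111 | 3Δ
t=3: Δ0=111011111 Δ1=111001111 | 1Δ
t=4: Δ0=111001111 Δ1=111011111 Δ2=011011111 | 2Δ
t=5: Δ0=011011111 Δ1=011001111 | 1Δ
t=6: Δ0=011001111 Δ1=011011111 Δ2=111011111 | 2Δ

2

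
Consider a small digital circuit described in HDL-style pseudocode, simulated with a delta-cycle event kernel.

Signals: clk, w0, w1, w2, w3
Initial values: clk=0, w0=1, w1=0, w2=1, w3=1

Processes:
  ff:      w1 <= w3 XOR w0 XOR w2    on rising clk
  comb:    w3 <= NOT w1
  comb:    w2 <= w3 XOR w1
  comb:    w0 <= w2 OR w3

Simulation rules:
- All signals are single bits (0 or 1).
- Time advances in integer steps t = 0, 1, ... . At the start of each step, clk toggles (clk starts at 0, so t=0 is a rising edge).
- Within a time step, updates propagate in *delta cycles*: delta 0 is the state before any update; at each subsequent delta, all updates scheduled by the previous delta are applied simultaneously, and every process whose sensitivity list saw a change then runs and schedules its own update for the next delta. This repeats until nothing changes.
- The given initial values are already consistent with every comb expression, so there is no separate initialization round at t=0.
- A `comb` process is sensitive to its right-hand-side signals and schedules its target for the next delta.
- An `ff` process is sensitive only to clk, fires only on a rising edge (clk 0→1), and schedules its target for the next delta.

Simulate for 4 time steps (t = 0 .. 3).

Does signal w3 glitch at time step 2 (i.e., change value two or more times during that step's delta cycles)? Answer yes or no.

no

[bits: clk,w0,w2,w1,w3]
t=0: Δ0=01101 Δ1=11101 Δ2=11111 Δ3=11010 Δ4=10110 Δ5=11110 | 5Δ
t=1: Δ0=11110 Δ1=01110 | 1Δ
t=2: Δ0=01110 Δ1=11110 Δ2=11100 Δ3=11001 Δ4=11101 | 4Δ
t=3: Δ0=11101 Δ1=01101 | 1Δ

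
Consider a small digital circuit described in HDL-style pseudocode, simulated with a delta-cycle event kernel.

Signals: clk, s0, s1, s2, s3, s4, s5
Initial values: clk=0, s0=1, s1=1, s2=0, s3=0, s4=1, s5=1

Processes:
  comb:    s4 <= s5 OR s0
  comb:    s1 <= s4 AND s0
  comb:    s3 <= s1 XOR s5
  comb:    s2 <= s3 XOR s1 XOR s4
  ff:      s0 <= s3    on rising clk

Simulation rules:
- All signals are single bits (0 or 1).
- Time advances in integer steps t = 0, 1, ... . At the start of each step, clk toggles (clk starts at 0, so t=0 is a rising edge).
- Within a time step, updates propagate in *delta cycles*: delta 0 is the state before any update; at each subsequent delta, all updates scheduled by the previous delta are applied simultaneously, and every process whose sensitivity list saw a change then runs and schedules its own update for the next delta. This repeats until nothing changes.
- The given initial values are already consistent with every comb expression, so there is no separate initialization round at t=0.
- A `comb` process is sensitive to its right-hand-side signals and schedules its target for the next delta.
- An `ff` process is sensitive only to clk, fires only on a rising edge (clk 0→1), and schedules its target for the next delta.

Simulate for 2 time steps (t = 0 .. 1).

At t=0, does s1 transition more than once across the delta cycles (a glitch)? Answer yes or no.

no

t0.Δ0 s5=1 s3=0 clk=0 s4=1 s2=0 s0=1 s1=1
t0.Δ1 s5=1 s3=0 clk=1 s4=1 s2=0 s0=1 s1=1
t0.Δ2 s5=1 s3=0 clk=1 s4=1 s2=0 s0=0 s1=1
t0.Δ3 s5=1 s3=0 clk=1 s4=1 s2=0 s0=0 s1=0
t0.Δ4 s5=1 s3=1 clk=1 s4=1 s2=1 s0=0 s1=0
t0.Δ5 s5=1 s3=1 clk=1 s4=1 s2=0 s0=0 s1=0
t1.Δ0 s5=1 s3=1 clk=1 s4=1 s2=0 s0=0 s1=0
t1.Δ1 s5=1 s3=1 clk=0 s4=1 s2=0 s0=0 s1=0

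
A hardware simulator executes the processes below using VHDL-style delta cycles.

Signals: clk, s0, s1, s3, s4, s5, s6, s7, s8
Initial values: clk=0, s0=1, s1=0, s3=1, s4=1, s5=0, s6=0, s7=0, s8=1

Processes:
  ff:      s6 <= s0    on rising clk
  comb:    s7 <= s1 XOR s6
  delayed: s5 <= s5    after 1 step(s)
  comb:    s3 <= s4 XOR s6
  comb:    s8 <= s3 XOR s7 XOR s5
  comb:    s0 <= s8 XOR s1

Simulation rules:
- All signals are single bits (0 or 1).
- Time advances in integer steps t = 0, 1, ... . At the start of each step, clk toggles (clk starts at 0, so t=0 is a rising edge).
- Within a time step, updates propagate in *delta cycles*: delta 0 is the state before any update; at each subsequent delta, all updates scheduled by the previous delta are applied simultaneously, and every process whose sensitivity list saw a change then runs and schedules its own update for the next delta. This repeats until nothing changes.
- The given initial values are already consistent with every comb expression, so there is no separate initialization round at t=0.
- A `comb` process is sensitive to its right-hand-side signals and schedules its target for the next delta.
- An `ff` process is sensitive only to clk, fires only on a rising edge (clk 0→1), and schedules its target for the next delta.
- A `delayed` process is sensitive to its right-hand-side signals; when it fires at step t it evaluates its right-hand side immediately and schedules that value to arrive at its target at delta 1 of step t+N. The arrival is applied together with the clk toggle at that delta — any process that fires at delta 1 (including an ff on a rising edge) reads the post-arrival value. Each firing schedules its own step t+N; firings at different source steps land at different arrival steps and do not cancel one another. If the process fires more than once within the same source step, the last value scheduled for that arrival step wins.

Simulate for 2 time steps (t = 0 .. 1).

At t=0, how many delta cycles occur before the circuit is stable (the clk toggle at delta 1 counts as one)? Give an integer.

3

t0.Δ0 s0=1 s4=1 s1=0 clk=0 s7=0 s6=0 s5=0 s3=1 s8=1
t0.Δ1 s0=1 s4=1 s1=0 clk=1 s7=0 s6=0 s5=0 s3=1 s8=1
t0.Δ2 s0=1 s4=1 s1=0 clk=1 s7=0 s6=1 s5=0 s3=1 s8=1
t0.Δ3 s0=1 s4=1 s1=0 clk=1 s7=1 s6=1 s5=0 s3=0 s8=1
t1.Δ0 s0=1 s4=1 s1=0 clk=1 s7=1 s6=1 s5=0 s3=0 s8=1
t1.Δ1 s0=1 s4=1 s1=0 clk=0 s7=1 s6=1 s5=0 s3=0 s8=1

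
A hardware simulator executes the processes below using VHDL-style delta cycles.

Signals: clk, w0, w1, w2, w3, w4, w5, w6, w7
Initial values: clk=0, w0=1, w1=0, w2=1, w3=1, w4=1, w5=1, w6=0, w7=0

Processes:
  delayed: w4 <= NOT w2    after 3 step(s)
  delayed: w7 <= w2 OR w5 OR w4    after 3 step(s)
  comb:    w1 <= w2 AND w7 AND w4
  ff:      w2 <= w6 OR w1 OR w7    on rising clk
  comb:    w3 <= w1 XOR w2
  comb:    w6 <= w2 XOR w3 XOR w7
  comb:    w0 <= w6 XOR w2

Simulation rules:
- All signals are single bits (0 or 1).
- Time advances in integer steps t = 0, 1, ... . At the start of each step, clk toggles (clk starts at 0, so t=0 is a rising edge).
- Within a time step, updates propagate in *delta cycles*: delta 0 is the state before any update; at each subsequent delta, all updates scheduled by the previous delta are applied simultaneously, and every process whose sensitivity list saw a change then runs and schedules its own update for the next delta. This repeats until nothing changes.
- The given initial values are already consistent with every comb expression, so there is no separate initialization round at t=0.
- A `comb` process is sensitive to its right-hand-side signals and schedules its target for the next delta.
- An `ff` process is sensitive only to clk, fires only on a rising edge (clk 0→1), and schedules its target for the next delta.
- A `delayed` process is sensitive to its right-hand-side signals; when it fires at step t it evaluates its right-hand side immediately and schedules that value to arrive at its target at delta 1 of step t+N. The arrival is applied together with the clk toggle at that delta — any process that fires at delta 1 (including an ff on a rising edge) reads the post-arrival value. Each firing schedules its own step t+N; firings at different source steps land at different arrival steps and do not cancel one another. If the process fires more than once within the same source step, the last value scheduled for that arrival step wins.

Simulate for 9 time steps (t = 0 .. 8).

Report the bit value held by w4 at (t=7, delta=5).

[bits: w6,w2,w0,w4,w7,w5,clk,w3,w1]
t=0: Δ0=011101010 Δ1=011101110 Δ2=001101110 Δ3=100101100 Δ4=001101100 Δ5=000101100 | 5Δ
t=1: Δ0=000101100 Δ1=000101000 | 1Δ
t=2: Δ0=000101000 Δ1=000101100 | 1Δ
t=3: Δ0=000101100 Δ1=000111000 Δ2=100111000 Δ3=101111000 | 3Δ
t=4: Δ0=101111000 Δ1=101111100 Δ2=111111100 Δ3=010111111 Δ4=111111101 Δ5=010111101 Δ6=011111101 | 6Δ
t=5: Δ0=011111101 Δ1=011111001 | 1Δ
t=6: Δ0=011111001 Δ1=011111101 | 1Δ
t=7: Δ0=011111101 Δ1=011011001 Δ2=011011000 Δ3=011011010 Δ4=111011010 Δ5=110011010 | 5Δ
t=8: Δ0=110011010 Δ1=110011110 | 1Δ

0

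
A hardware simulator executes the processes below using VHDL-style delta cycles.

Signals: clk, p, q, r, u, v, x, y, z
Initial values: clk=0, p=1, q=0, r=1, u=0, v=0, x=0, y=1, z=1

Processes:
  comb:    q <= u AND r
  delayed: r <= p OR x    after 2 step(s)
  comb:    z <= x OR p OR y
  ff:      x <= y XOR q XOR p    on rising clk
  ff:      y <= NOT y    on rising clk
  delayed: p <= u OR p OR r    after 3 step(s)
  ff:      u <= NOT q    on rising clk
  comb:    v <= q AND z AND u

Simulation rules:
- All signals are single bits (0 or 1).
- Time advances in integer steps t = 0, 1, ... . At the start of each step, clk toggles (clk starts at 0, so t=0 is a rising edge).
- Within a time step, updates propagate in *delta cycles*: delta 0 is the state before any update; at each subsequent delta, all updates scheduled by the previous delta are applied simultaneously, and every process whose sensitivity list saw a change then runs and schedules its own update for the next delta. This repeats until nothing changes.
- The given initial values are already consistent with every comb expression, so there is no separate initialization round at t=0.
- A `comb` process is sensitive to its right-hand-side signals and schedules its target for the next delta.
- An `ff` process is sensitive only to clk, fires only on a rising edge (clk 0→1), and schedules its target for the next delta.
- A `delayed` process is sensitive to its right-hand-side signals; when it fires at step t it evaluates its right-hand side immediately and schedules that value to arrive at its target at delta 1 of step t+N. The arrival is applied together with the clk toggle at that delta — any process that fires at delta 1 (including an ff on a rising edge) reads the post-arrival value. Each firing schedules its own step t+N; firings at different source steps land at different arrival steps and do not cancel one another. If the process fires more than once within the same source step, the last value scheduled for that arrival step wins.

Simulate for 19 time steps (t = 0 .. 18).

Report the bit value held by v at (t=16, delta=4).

[bits: p,v,u,r,z,x,clk,y,q]
t=0: Δ0=100110010 Δ1=100110110 Δ2=101110100 Δ3=101110101 Δ4=111110101 | 4Δ
t=1: Δ0=111110101 Δ1=111110001 | 1Δ
t=2: Δ0=111110001 Δ1=111110101 Δ2=110110111 Δ3=100110110 | 3Δ
t=3: Δ0=100110110 Δ1=100110010 | 1Δ
t=4: Δ0=100110010 Δ1=100110110 Δ2=101110100 Δ3=101110101 Δ4=111110101 | 4Δ
t=5: Δ0=111110101 Δ1=111110001 | 1Δ
t=6: Δ0=111110001 Δ1=111110101 Δ2=110110111 Δ3=100110110 | 3Δ
t=7: Δ0=100110110 Δ1=100110010 | 1Δ
t=8: Δ0=100110010 Δ1=100110110 Δ2=101110100 Δ3=101110101 Δ4=111110101 | 4Δ
t=9: Δ0=111110101 Δ1=111110001 | 1Δ
t=10: Δ0=111110001 Δ1=111110101 Δ2=110110111 Δ3=100110110 | 3Δ
t=11: Δ0=100110110 Δ1=100110010 | 1Δ
t=12: Δ0=100110010 Δ1=100110110 Δ2=101110100 Δ3=101110101 Δ4=111110101 | 4Δ
t=13: Δ0=111110101 Δ1=111110001 | 1Δ
t=14: Δ0=111110001 Δ1=111110101 Δ2=110110111 Δ3=100110110 | 3Δ
t=15: Δ0=100110110 Δ1=100110010 | 1Δ
t=16: Δ0=100110010 Δ1=100110110 Δ2=101110100 Δ3=101110101 Δ4=111110101 | 4Δ
t=17: Δ0=111110101 Δ1=111110001 | 1Δ
t=18: Δ0=111110001 Δ1=111110101 Δ2=110110111 Δ3=100110110 | 3Δ

1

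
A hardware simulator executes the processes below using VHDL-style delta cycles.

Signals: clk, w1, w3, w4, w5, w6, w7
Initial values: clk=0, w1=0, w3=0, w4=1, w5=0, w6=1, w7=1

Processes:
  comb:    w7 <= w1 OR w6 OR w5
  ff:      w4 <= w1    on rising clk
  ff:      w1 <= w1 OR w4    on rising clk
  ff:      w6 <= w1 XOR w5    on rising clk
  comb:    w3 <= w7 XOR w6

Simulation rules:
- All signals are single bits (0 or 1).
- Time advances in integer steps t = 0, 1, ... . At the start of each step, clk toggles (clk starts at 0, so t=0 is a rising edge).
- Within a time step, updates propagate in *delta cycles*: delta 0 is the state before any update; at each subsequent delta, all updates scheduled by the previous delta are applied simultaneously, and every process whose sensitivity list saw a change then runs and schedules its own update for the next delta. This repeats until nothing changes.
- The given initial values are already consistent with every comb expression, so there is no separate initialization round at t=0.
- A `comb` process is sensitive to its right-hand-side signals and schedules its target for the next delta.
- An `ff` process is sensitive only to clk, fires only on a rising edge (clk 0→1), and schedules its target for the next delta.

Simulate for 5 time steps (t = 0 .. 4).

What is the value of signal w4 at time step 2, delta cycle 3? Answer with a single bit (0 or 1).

[bits: clk,w6,w1,w4,w3,w5,w7]
t=0: Δ0=0101001 Δ1=1101001 Δ2=1010001 Δ3=1010101 | 3Δ
t=1: Δ0=1010101 Δ1=0010101 | 1Δ
t=2: Δ0=0010101 Δ1=1010101 Δ2=1111101 Δ3=1111001 | 3Δ
t=3: Δ0=1111001 Δ1=0111001 | 1Δ
t=4: Δ0=0111001 Δ1=1111001 | 1Δ

1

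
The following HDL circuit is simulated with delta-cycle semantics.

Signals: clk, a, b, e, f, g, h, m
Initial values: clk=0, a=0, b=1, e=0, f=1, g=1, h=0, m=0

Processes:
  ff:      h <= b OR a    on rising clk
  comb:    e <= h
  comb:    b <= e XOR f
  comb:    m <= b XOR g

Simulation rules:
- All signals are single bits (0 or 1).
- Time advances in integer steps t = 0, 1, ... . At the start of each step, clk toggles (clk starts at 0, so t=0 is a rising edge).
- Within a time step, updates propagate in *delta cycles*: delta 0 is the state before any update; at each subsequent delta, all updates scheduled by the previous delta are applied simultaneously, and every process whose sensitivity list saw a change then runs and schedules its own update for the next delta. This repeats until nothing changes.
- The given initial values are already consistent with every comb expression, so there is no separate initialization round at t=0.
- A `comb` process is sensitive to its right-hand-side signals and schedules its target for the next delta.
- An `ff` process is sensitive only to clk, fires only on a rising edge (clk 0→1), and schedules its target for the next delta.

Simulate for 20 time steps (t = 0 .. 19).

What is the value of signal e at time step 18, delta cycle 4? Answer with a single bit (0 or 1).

t=0 Δ0: g=1 clk=0 f=1 h=0 e=0 b=1 m=0 a=0
  Δ1: clk:0→1
  Δ2: h:0→1
  Δ3: e:0→1
  Δ4: b:1→0
  Δ5: m:0→1
  (5Δ to stable)
t=1 Δ0: g=1 clk=1 f=1 h=1 e=1 b=0 m=1 a=0
  Δ1: clk:1→0
  (1Δ to stable)
t=2 Δ0: g=1 clk=0 f=1 h=1 e=1 b=0 m=1 a=0
  Δ1: clk:0→1
  Δ2: h:1→0
  Δ3: e:1→0
  Δ4: b:0→1
  Δ5: m:1→0
  (5Δ to stable)
t=3 Δ0: g=1 clk=1 f=1 h=0 e=0 b=1 m=0 a=0
  Δ1: clk:1→0
  (1Δ to stable)
t=4 Δ0: g=1 clk=0 f=1 h=0 e=0 b=1 m=0 a=0
  Δ1: clk:0→1
  Δ2: h:0→1
  Δ3: e:0→1
  Δ4: b:1→0
  Δ5: m:0→1
  (5Δ to stable)
t=5 Δ0: g=1 clk=1 f=1 h=1 e=1 b=0 m=1 a=0
  Δ1: clk:1→0
  (1Δ to stable)
t=6 Δ0: g=1 clk=0 f=1 h=1 e=1 b=0 m=1 a=0
  Δ1: clk:0→1
  Δ2: h:1→0
  Δ3: e:1→0
  Δ4: b:0→1
  Δ5: m:1→0
  (5Δ to stable)
t=7 Δ0: g=1 clk=1 f=1 h=0 e=0 b=1 m=0 a=0
  Δ1: clk:1→0
  (1Δ to stable)
t=8 Δ0: g=1 clk=0 f=1 h=0 e=0 b=1 m=0 a=0
  Δ1: clk:0→1
  Δ2: h:0→1
  Δ3: e:0→1
  Δ4: b:1→0
  Δ5: m:0→1
  (5Δ to stable)
t=9 Δ0: g=1 clk=1 f=1 h=1 e=1 b=0 m=1 a=0
  Δ1: clk:1→0
  (1Δ to stable)
t=10 Δ0: g=1 clk=0 f=1 h=1 e=1 b=0 m=1 a=0
  Δ1: clk:0→1
  Δ2: h:1→0
  Δ3: e:1→0
  Δ4: b:0→1
  Δ5: m:1→0
  (5Δ to stable)
t=11 Δ0: g=1 clk=1 f=1 h=0 e=0 b=1 m=0 a=0
  Δ1: clk:1→0
  (1Δ to stable)
t=12 Δ0: g=1 clk=0 f=1 h=0 e=0 b=1 m=0 a=0
  Δ1: clk:0→1
  Δ2: h:0→1
  Δ3: e:0→1
  Δ4: b:1→0
  Δ5: m:0→1
  (5Δ to stable)
t=13 Δ0: g=1 clk=1 f=1 h=1 e=1 b=0 m=1 a=0
  Δ1: clk:1→0
  (1Δ to stable)
t=14 Δ0: g=1 clk=0 f=1 h=1 e=1 b=0 m=1 a=0
  Δ1: clk:0→1
  Δ2: h:1→0
  Δ3: e:1→0
  Δ4: b:0→1
  Δ5: m:1→0
  (5Δ to stable)
t=15 Δ0: g=1 clk=1 f=1 h=0 e=0 b=1 m=0 a=0
  Δ1: clk:1→0
  (1Δ to stable)
t=16 Δ0: g=1 clk=0 f=1 h=0 e=0 b=1 m=0 a=0
  Δ1: clk:0→1
  Δ2: h:0→1
  Δ3: e:0→1
  Δ4: b:1→0
  Δ5: m:0→1
  (5Δ to stable)
t=17 Δ0: g=1 clk=1 f=1 h=1 e=1 b=0 m=1 a=0
  Δ1: clk:1→0
  (1Δ to stable)
t=18 Δ0: g=1 clk=0 f=1 h=1 e=1 b=0 m=1 a=0
  Δ1: clk:0→1
  Δ2: h:1→0
  Δ3: e:1→0
  Δ4: b:0→1
  Δ5: m:1→0
  (5Δ to stable)
t=19 Δ0: g=1 clk=1 f=1 h=0 e=0 b=1 m=0 a=0
  Δ1: clk:1→0
  (1Δ to stable)

0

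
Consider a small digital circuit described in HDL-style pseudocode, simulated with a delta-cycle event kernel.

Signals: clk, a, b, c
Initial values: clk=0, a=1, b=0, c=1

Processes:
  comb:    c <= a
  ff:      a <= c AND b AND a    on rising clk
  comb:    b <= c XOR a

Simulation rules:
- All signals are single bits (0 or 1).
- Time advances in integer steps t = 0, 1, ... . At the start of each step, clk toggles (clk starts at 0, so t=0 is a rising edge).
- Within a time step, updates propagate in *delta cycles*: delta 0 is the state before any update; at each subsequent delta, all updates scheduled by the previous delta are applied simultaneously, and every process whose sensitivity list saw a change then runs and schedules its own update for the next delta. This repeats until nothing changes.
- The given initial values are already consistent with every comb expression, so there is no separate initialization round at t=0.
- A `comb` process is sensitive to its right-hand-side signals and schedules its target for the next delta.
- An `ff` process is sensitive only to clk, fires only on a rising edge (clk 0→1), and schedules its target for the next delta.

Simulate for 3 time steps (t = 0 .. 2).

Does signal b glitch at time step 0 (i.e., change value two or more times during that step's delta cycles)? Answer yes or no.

t0.Δ0 a=1 clk=0 b=0 c=1
t0.Δ1 a=1 clk=1 b=0 c=1
t0.Δ2 a=0 clk=1 b=0 c=1
t0.Δ3 a=0 clk=1 b=1 c=0
t0.Δ4 a=0 clk=1 b=0 c=0
t1.Δ0 a=0 clk=1 b=0 c=0
t1.Δ1 a=0 clk=0 b=0 c=0
t2.Δ0 a=0 clk=0 b=0 c=0
t2.Δ1 a=0 clk=1 b=0 c=0

yes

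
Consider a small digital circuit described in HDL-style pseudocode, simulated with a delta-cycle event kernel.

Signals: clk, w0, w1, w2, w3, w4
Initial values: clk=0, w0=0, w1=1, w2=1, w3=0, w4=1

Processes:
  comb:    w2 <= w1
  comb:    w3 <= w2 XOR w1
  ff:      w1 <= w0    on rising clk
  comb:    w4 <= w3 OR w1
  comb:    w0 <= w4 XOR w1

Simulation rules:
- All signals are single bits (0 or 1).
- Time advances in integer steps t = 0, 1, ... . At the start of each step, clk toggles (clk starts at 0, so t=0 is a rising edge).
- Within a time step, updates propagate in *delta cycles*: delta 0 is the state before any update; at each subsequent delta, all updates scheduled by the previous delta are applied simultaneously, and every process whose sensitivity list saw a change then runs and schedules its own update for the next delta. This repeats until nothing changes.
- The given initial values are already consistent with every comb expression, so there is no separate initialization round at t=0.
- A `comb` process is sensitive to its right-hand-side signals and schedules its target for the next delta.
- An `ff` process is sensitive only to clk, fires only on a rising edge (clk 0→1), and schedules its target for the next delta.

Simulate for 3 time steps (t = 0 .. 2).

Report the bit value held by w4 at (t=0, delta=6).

0

t=0 Δ0: w0=0 w1=1 clk=0 w4=1 w2=1 w3=0
  Δ1: clk:0→1
  Δ2: w1:1→0
  Δ3: w0:0→1, w4:1→0, w2:1→0, w3:0→1
  Δ4: w0:1→0, w4:0→1, w3:1→0
  Δ5: w0:0→1, w4:1→0
  Δ6: w0:1→0
  (6Δ to stable)
t=1 Δ0: w0=0 w1=0 clk=1 w4=0 w2=0 w3=0
  Δ1: clk:1→0
  (1Δ to stable)
t=2 Δ0: w0=0 w1=0 clk=0 w4=0 w2=0 w3=0
  Δ1: clk:0→1
  (1Δ to stable)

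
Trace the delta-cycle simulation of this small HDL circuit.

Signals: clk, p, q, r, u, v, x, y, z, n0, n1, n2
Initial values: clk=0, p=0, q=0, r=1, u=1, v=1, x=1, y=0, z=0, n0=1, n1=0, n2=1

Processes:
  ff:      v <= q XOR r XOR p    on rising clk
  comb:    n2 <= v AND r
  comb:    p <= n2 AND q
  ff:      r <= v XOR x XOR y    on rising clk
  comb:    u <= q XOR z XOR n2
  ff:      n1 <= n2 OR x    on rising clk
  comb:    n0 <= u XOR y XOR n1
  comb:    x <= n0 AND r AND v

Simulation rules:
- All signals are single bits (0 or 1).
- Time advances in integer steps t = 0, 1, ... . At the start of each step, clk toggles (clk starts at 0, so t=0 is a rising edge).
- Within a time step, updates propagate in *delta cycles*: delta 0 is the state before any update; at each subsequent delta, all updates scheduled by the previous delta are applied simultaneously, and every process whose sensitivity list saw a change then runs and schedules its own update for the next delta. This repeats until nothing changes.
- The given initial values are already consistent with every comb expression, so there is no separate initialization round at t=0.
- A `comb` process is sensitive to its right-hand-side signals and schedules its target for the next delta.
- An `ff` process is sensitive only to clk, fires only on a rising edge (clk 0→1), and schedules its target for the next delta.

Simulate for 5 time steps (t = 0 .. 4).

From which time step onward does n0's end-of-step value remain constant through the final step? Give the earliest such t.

2

t0.Δ0 r=1 n1=0 n0=1 x=1 v=1 z=0 n2=1 q=0 u=1 y=0 clk=0 p=0
t0.Δ1 r=1 n1=0 n0=1 x=1 v=1 z=0 n2=1 q=0 u=1 y=0 clk=1 p=0
t0.Δ2 r=0 n1=1 n0=1 x=1 v=1 z=0 n2=1 q=0 u=1 y=0 clk=1 p=0
t0.Δ3 r=0 n1=1 n0=0 x=0 v=1 z=0 n2=0 q=0 u=1 y=0 clk=1 p=0
t0.Δ4 r=0 n1=1 n0=0 x=0 v=1 z=0 n2=0 q=0 u=0 y=0 clk=1 p=0
t0.Δ5 r=0 n1=1 n0=1 x=0 v=1 z=0 n2=0 q=0 u=0 y=0 clk=1 p=0
t1.Δ0 r=0 n1=1 n0=1 x=0 v=1 z=0 n2=0 q=0 u=0 y=0 clk=1 p=0
t1.Δ1 r=0 n1=1 n0=1 x=0 v=1 z=0 n2=0 q=0 u=0 y=0 clk=0 p=0
t2.Δ0 r=0 n1=1 n0=1 x=0 v=1 z=0 n2=0 q=0 u=0 y=0 clk=0 p=0
t2.Δ1 r=0 n1=1 n0=1 x=0 v=1 z=0 n2=0 q=0 u=0 y=0 clk=1 p=0
t2.Δ2 r=1 n1=0 n0=1 x=0 v=0 z=0 n2=0 q=0 u=0 y=0 clk=1 p=0
t2.Δ3 r=1 n1=0 n0=0 x=0 v=0 z=0 n2=0 q=0 u=0 y=0 clk=1 p=0
t3.Δ0 r=1 n1=0 n0=0 x=0 v=0 z=0 n2=0 q=0 u=0 y=0 clk=1 p=0
t3.Δ1 r=1 n1=0 n0=0 x=0 v=0 z=0 n2=0 q=0 u=0 y=0 clk=0 p=0
t4.Δ0 r=1 n1=0 n0=0 x=0 v=0 z=0 n2=0 q=0 u=0 y=0 clk=0 p=0
t4.Δ1 r=1 n1=0 n0=0 x=0 v=0 z=0 n2=0 q=0 u=0 y=0 clk=1 p=0
t4.Δ2 r=0 n1=0 n0=0 x=0 v=1 z=0 n2=0 q=0 u=0 y=0 clk=1 p=0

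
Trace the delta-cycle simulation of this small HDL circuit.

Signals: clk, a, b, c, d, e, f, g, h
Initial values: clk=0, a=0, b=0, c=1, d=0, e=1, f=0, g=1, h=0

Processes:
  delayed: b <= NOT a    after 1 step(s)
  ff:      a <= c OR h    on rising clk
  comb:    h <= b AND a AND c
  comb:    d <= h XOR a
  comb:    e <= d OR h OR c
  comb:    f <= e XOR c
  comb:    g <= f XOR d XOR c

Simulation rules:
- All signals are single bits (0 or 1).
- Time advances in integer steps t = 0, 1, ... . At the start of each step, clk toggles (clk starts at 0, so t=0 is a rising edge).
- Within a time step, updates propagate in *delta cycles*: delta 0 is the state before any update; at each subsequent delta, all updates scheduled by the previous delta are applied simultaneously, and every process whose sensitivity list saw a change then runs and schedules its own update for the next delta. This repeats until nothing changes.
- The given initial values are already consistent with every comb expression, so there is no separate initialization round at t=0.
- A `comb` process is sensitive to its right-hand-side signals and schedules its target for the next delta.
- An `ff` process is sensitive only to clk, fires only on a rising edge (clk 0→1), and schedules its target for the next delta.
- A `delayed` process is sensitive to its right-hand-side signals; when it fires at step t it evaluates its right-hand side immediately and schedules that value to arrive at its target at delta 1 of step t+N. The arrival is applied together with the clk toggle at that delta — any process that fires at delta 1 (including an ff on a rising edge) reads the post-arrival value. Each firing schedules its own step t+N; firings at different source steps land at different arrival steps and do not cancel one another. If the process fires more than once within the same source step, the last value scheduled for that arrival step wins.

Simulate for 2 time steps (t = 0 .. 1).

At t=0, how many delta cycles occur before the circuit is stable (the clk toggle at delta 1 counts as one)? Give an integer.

4

t=0 Δ0: clk=0 h=0 b=0 c=1 f=0 d=0 e=1 a=0 g=1
  Δ1: clk:0→1
  Δ2: a:0→1
  Δ3: d:0→1
  Δ4: g:1→0
  (4Δ to stable)
t=1 Δ0: clk=1 h=0 b=0 c=1 f=0 d=1 e=1 a=1 g=0
  Δ1: clk:1→0
  (1Δ to stable)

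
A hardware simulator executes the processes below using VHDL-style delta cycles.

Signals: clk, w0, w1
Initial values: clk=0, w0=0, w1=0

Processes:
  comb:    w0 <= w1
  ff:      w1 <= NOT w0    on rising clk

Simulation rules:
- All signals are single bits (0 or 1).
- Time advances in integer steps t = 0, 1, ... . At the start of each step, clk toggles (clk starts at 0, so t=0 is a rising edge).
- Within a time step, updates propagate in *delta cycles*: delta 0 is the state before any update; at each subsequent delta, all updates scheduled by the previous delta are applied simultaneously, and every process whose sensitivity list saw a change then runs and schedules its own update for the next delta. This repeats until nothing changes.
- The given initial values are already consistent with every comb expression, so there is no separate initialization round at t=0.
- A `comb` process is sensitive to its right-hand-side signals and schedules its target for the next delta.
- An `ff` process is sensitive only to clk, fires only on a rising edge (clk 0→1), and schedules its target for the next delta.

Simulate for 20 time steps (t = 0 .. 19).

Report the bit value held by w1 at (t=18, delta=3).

t0.Δ0 w0=0 clk=0 w1=0
t0.Δ1 w0=0 clk=1 w1=0
t0.Δ2 w0=0 clk=1 w1=1
t0.Δ3 w0=1 clk=1 w1=1
t1.Δ0 w0=1 clk=1 w1=1
t1.Δ1 w0=1 clk=0 w1=1
t2.Δ0 w0=1 clk=0 w1=1
t2.Δ1 w0=1 clk=1 w1=1
t2.Δ2 w0=1 clk=1 w1=0
t2.Δ3 w0=0 clk=1 w1=0
t3.Δ0 w0=0 clk=1 w1=0
t3.Δ1 w0=0 clk=0 w1=0
t4.Δ0 w0=0 clk=0 w1=0
t4.Δ1 w0=0 clk=1 w1=0
t4.Δ2 w0=0 clk=1 w1=1
t4.Δ3 w0=1 clk=1 w1=1
t5.Δ0 w0=1 clk=1 w1=1
t5.Δ1 w0=1 clk=0 w1=1
t6.Δ0 w0=1 clk=0 w1=1
t6.Δ1 w0=1 clk=1 w1=1
t6.Δ2 w0=1 clk=1 w1=0
t6.Δ3 w0=0 clk=1 w1=0
t7.Δ0 w0=0 clk=1 w1=0
t7.Δ1 w0=0 clk=0 w1=0
t8.Δ0 w0=0 clk=0 w1=0
t8.Δ1 w0=0 clk=1 w1=0
t8.Δ2 w0=0 clk=1 w1=1
t8.Δ3 w0=1 clk=1 w1=1
t9.Δ0 w0=1 clk=1 w1=1
t9.Δ1 w0=1 clk=0 w1=1
t10.Δ0 w0=1 clk=0 w1=1
t10.Δ1 w0=1 clk=1 w1=1
t10.Δ2 w0=1 clk=1 w1=0
t10.Δ3 w0=0 clk=1 w1=0
t11.Δ0 w0=0 clk=1 w1=0
t11.Δ1 w0=0 clk=0 w1=0
t12.Δ0 w0=0 clk=0 w1=0
t12.Δ1 w0=0 clk=1 w1=0
t12.Δ2 w0=0 clk=1 w1=1
t12.Δ3 w0=1 clk=1 w1=1
t13.Δ0 w0=1 clk=1 w1=1
t13.Δ1 w0=1 clk=0 w1=1
t14.Δ0 w0=1 clk=0 w1=1
t14.Δ1 w0=1 clk=1 w1=1
t14.Δ2 w0=1 clk=1 w1=0
t14.Δ3 w0=0 clk=1 w1=0
t15.Δ0 w0=0 clk=1 w1=0
t15.Δ1 w0=0 clk=0 w1=0
t16.Δ0 w0=0 clk=0 w1=0
t16.Δ1 w0=0 clk=1 w1=0
t16.Δ2 w0=0 clk=1 w1=1
t16.Δ3 w0=1 clk=1 w1=1
t17.Δ0 w0=1 clk=1 w1=1
t17.Δ1 w0=1 clk=0 w1=1
t18.Δ0 w0=1 clk=0 w1=1
t18.Δ1 w0=1 clk=1 w1=1
t18.Δ2 w0=1 clk=1 w1=0
t18.Δ3 w0=0 clk=1 w1=0
t19.Δ0 w0=0 clk=1 w1=0
t19.Δ1 w0=0 clk=0 w1=0

0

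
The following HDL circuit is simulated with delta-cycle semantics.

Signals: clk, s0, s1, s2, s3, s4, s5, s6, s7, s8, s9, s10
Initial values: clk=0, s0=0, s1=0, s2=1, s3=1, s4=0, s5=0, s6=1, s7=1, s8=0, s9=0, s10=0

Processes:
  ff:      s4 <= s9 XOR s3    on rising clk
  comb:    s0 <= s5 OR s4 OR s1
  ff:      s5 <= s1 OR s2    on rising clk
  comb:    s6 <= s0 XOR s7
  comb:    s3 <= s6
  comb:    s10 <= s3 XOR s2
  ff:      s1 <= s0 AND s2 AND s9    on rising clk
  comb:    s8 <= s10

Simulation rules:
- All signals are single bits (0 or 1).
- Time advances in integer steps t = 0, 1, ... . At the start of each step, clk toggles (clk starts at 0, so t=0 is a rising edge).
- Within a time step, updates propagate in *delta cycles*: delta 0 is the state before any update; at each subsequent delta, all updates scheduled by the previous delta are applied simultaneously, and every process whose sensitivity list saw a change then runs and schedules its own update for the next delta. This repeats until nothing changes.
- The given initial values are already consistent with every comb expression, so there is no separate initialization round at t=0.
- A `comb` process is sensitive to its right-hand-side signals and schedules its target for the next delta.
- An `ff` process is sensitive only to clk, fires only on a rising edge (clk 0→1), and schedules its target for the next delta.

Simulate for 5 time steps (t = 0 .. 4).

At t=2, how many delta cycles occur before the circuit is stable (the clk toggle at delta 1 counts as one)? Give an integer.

2

[bits: s1,s7,s6,s4,s3,s9,clk,s10,s0,s5,s2,s8]
t=0: Δ0=011010000010 Δ1=011010100010 Δ2=011110100110 Δ3=011110101110 Δ4=010110101110 Δ5=010100101110 Δ6=010100111110 Δ7=010100111111 | 7Δ
t=1: Δ0=010100111111 Δ1=010100011111 | 1Δ
t=2: Δ0=010100011111 Δ1=010100111111 Δ2=010000111111 | 2Δ
t=3: Δ0=010000111111 Δ1=010000011111 | 1Δ
t=4: Δ0=010000011111 Δ1=010000111111 | 1Δ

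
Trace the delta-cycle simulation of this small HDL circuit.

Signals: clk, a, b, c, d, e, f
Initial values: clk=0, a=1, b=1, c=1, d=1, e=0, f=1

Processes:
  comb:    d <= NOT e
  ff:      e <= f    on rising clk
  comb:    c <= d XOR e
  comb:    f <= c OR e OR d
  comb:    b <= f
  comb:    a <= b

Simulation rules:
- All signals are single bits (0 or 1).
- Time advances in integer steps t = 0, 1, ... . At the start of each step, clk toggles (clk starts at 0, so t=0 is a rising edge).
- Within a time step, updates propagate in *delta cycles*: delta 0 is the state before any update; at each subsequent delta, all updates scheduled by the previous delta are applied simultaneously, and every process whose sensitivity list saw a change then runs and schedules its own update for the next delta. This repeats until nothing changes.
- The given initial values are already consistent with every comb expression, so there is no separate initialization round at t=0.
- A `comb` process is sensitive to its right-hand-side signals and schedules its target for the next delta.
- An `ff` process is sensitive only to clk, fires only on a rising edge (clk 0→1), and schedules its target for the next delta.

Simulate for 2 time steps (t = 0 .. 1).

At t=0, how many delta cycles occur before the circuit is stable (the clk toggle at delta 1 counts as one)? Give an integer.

4

t0.Δ0 e=0 d=1 clk=0 f=1 b=1 a=1 c=1
t0.Δ1 e=0 d=1 clk=1 f=1 b=1 a=1 c=1
t0.Δ2 e=1 d=1 clk=1 f=1 b=1 a=1 c=1
t0.Δ3 e=1 d=0 clk=1 f=1 b=1 a=1 c=0
t0.Δ4 e=1 d=0 clk=1 f=1 b=1 a=1 c=1
t1.Δ0 e=1 d=0 clk=1 f=1 b=1 a=1 c=1
t1.Δ1 e=1 d=0 clk=0 f=1 b=1 a=1 c=1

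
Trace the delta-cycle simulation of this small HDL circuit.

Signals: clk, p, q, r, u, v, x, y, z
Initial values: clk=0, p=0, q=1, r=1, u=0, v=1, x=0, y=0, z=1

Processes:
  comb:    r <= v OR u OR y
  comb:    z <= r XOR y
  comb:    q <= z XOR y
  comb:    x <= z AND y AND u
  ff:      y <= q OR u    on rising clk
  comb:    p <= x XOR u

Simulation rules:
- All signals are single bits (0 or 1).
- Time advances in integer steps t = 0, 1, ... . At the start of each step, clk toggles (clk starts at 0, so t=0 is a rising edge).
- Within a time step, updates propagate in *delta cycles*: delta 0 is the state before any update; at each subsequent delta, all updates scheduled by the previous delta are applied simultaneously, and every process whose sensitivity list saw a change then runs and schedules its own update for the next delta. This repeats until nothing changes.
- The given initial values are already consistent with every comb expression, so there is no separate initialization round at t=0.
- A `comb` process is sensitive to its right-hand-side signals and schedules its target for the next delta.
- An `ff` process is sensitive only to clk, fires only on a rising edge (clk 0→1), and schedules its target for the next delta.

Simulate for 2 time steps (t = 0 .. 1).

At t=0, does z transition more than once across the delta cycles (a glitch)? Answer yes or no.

no

t0.Δ0 clk=0 r=1 y=0 x=0 z=1 p=0 q=1 v=1 u=0
t0.Δ1 clk=1 r=1 y=0 x=0 z=1 p=0 q=1 v=1 u=0
t0.Δ2 clk=1 r=1 y=1 x=0 z=1 p=0 q=1 v=1 u=0
t0.Δ3 clk=1 r=1 y=1 x=0 z=0 p=0 q=0 v=1 u=0
t0.Δ4 clk=1 r=1 y=1 x=0 z=0 p=0 q=1 v=1 u=0
t1.Δ0 clk=1 r=1 y=1 x=0 z=0 p=0 q=1 v=1 u=0
t1.Δ1 clk=0 r=1 y=1 x=0 z=0 p=0 q=1 v=1 u=0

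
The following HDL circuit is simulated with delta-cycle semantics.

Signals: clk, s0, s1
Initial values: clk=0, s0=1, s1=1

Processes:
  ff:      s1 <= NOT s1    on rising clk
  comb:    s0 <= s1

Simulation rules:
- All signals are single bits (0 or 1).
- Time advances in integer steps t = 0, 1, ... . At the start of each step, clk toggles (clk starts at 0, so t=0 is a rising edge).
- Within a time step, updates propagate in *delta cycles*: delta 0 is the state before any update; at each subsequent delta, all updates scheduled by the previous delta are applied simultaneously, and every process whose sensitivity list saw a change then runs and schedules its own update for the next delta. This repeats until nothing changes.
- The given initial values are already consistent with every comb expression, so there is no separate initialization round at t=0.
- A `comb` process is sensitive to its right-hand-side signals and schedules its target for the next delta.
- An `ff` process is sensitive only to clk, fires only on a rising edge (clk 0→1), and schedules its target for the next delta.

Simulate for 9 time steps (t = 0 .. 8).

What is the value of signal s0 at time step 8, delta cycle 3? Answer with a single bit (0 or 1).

t0.Δ0 s0=1 clk=0 s1=1
t0.Δ1 s0=1 clk=1 s1=1
t0.Δ2 s0=1 clk=1 s1=0
t0.Δ3 s0=0 clk=1 s1=0
t1.Δ0 s0=0 clk=1 s1=0
t1.Δ1 s0=0 clk=0 s1=0
t2.Δ0 s0=0 clk=0 s1=0
t2.Δ1 s0=0 clk=1 s1=0
t2.Δ2 s0=0 clk=1 s1=1
t2.Δ3 s0=1 clk=1 s1=1
t3.Δ0 s0=1 clk=1 s1=1
t3.Δ1 s0=1 clk=0 s1=1
t4.Δ0 s0=1 clk=0 s1=1
t4.Δ1 s0=1 clk=1 s1=1
t4.Δ2 s0=1 clk=1 s1=0
t4.Δ3 s0=0 clk=1 s1=0
t5.Δ0 s0=0 clk=1 s1=0
t5.Δ1 s0=0 clk=0 s1=0
t6.Δ0 s0=0 clk=0 s1=0
t6.Δ1 s0=0 clk=1 s1=0
t6.Δ2 s0=0 clk=1 s1=1
t6.Δ3 s0=1 clk=1 s1=1
t7.Δ0 s0=1 clk=1 s1=1
t7.Δ1 s0=1 clk=0 s1=1
t8.Δ0 s0=1 clk=0 s1=1
t8.Δ1 s0=1 clk=1 s1=1
t8.Δ2 s0=1 clk=1 s1=0
t8.Δ3 s0=0 clk=1 s1=0

0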